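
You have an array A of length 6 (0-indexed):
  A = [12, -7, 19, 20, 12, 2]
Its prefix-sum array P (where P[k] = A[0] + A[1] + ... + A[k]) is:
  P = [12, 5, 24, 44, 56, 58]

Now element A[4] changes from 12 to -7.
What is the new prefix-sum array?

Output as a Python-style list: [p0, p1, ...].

Answer: [12, 5, 24, 44, 37, 39]

Derivation:
Change: A[4] 12 -> -7, delta = -19
P[k] for k < 4: unchanged (A[4] not included)
P[k] for k >= 4: shift by delta = -19
  P[0] = 12 + 0 = 12
  P[1] = 5 + 0 = 5
  P[2] = 24 + 0 = 24
  P[3] = 44 + 0 = 44
  P[4] = 56 + -19 = 37
  P[5] = 58 + -19 = 39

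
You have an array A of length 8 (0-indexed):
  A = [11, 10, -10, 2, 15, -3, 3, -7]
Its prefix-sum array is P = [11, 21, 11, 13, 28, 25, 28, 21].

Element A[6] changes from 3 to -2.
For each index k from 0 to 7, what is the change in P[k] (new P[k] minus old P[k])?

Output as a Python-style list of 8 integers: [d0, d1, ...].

Element change: A[6] 3 -> -2, delta = -5
For k < 6: P[k] unchanged, delta_P[k] = 0
For k >= 6: P[k] shifts by exactly -5
Delta array: [0, 0, 0, 0, 0, 0, -5, -5]

Answer: [0, 0, 0, 0, 0, 0, -5, -5]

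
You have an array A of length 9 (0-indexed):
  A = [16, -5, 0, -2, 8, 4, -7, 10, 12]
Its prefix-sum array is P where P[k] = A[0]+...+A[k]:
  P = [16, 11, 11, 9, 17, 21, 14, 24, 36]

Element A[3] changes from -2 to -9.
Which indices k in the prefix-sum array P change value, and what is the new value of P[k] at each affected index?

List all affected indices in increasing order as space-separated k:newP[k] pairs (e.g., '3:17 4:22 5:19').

Answer: 3:2 4:10 5:14 6:7 7:17 8:29

Derivation:
P[k] = A[0] + ... + A[k]
P[k] includes A[3] iff k >= 3
Affected indices: 3, 4, ..., 8; delta = -7
  P[3]: 9 + -7 = 2
  P[4]: 17 + -7 = 10
  P[5]: 21 + -7 = 14
  P[6]: 14 + -7 = 7
  P[7]: 24 + -7 = 17
  P[8]: 36 + -7 = 29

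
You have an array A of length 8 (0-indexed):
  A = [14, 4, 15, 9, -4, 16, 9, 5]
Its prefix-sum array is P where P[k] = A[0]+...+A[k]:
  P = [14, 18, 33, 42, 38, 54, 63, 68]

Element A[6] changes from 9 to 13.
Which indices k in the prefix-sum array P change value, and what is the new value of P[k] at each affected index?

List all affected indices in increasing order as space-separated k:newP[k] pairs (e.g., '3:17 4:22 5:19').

P[k] = A[0] + ... + A[k]
P[k] includes A[6] iff k >= 6
Affected indices: 6, 7, ..., 7; delta = 4
  P[6]: 63 + 4 = 67
  P[7]: 68 + 4 = 72

Answer: 6:67 7:72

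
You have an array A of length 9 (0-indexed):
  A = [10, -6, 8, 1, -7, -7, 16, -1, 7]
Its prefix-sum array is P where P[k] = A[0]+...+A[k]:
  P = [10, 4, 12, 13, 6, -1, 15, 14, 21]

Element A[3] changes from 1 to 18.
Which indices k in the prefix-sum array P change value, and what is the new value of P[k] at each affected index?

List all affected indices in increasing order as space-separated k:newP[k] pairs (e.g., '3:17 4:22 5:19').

P[k] = A[0] + ... + A[k]
P[k] includes A[3] iff k >= 3
Affected indices: 3, 4, ..., 8; delta = 17
  P[3]: 13 + 17 = 30
  P[4]: 6 + 17 = 23
  P[5]: -1 + 17 = 16
  P[6]: 15 + 17 = 32
  P[7]: 14 + 17 = 31
  P[8]: 21 + 17 = 38

Answer: 3:30 4:23 5:16 6:32 7:31 8:38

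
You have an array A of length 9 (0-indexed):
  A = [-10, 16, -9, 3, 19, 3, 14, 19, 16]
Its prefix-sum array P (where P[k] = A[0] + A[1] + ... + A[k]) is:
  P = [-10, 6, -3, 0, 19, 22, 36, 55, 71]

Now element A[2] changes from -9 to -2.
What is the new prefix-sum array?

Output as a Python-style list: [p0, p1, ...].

Answer: [-10, 6, 4, 7, 26, 29, 43, 62, 78]

Derivation:
Change: A[2] -9 -> -2, delta = 7
P[k] for k < 2: unchanged (A[2] not included)
P[k] for k >= 2: shift by delta = 7
  P[0] = -10 + 0 = -10
  P[1] = 6 + 0 = 6
  P[2] = -3 + 7 = 4
  P[3] = 0 + 7 = 7
  P[4] = 19 + 7 = 26
  P[5] = 22 + 7 = 29
  P[6] = 36 + 7 = 43
  P[7] = 55 + 7 = 62
  P[8] = 71 + 7 = 78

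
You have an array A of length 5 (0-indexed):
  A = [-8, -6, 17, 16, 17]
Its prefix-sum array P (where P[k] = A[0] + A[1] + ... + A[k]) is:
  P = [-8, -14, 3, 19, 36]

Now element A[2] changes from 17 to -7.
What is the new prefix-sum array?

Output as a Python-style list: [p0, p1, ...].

Change: A[2] 17 -> -7, delta = -24
P[k] for k < 2: unchanged (A[2] not included)
P[k] for k >= 2: shift by delta = -24
  P[0] = -8 + 0 = -8
  P[1] = -14 + 0 = -14
  P[2] = 3 + -24 = -21
  P[3] = 19 + -24 = -5
  P[4] = 36 + -24 = 12

Answer: [-8, -14, -21, -5, 12]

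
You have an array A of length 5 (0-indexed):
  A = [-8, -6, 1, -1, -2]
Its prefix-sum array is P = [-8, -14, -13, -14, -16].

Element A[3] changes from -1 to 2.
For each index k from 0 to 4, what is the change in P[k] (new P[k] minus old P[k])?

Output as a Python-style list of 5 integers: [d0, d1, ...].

Element change: A[3] -1 -> 2, delta = 3
For k < 3: P[k] unchanged, delta_P[k] = 0
For k >= 3: P[k] shifts by exactly 3
Delta array: [0, 0, 0, 3, 3]

Answer: [0, 0, 0, 3, 3]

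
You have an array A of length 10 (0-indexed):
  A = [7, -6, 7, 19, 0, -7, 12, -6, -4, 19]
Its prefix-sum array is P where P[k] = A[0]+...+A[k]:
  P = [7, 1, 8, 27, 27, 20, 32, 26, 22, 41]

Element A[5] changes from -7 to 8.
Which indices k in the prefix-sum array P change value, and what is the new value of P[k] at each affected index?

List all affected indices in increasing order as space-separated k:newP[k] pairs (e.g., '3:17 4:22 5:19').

Answer: 5:35 6:47 7:41 8:37 9:56

Derivation:
P[k] = A[0] + ... + A[k]
P[k] includes A[5] iff k >= 5
Affected indices: 5, 6, ..., 9; delta = 15
  P[5]: 20 + 15 = 35
  P[6]: 32 + 15 = 47
  P[7]: 26 + 15 = 41
  P[8]: 22 + 15 = 37
  P[9]: 41 + 15 = 56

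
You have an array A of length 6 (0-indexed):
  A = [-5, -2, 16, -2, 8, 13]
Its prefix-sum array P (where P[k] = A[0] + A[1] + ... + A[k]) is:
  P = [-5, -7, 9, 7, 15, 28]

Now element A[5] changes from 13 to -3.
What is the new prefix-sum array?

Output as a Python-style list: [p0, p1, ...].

Change: A[5] 13 -> -3, delta = -16
P[k] for k < 5: unchanged (A[5] not included)
P[k] for k >= 5: shift by delta = -16
  P[0] = -5 + 0 = -5
  P[1] = -7 + 0 = -7
  P[2] = 9 + 0 = 9
  P[3] = 7 + 0 = 7
  P[4] = 15 + 0 = 15
  P[5] = 28 + -16 = 12

Answer: [-5, -7, 9, 7, 15, 12]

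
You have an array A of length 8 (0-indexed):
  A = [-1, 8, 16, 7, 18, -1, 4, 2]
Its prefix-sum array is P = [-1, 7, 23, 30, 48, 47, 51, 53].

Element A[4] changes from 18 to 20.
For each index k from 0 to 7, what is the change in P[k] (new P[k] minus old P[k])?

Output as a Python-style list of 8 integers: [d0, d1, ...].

Element change: A[4] 18 -> 20, delta = 2
For k < 4: P[k] unchanged, delta_P[k] = 0
For k >= 4: P[k] shifts by exactly 2
Delta array: [0, 0, 0, 0, 2, 2, 2, 2]

Answer: [0, 0, 0, 0, 2, 2, 2, 2]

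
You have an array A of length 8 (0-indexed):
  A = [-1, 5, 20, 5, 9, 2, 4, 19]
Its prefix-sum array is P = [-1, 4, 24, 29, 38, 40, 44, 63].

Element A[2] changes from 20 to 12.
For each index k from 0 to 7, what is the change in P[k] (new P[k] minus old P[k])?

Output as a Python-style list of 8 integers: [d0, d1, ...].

Element change: A[2] 20 -> 12, delta = -8
For k < 2: P[k] unchanged, delta_P[k] = 0
For k >= 2: P[k] shifts by exactly -8
Delta array: [0, 0, -8, -8, -8, -8, -8, -8]

Answer: [0, 0, -8, -8, -8, -8, -8, -8]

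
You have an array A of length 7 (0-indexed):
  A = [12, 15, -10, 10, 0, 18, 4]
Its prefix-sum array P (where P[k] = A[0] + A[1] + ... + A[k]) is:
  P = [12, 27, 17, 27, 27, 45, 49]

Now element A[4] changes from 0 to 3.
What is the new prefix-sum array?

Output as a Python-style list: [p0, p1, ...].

Change: A[4] 0 -> 3, delta = 3
P[k] for k < 4: unchanged (A[4] not included)
P[k] for k >= 4: shift by delta = 3
  P[0] = 12 + 0 = 12
  P[1] = 27 + 0 = 27
  P[2] = 17 + 0 = 17
  P[3] = 27 + 0 = 27
  P[4] = 27 + 3 = 30
  P[5] = 45 + 3 = 48
  P[6] = 49 + 3 = 52

Answer: [12, 27, 17, 27, 30, 48, 52]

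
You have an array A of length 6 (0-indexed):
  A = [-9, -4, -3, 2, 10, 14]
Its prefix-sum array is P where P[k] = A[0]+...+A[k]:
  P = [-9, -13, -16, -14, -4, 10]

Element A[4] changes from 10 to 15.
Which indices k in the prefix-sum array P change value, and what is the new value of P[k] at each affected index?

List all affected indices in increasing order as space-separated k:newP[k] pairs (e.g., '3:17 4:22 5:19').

P[k] = A[0] + ... + A[k]
P[k] includes A[4] iff k >= 4
Affected indices: 4, 5, ..., 5; delta = 5
  P[4]: -4 + 5 = 1
  P[5]: 10 + 5 = 15

Answer: 4:1 5:15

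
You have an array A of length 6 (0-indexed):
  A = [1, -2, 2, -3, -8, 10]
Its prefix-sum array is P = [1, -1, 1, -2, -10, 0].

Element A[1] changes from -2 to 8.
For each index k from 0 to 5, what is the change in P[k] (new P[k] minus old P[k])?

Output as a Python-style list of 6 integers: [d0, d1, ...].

Element change: A[1] -2 -> 8, delta = 10
For k < 1: P[k] unchanged, delta_P[k] = 0
For k >= 1: P[k] shifts by exactly 10
Delta array: [0, 10, 10, 10, 10, 10]

Answer: [0, 10, 10, 10, 10, 10]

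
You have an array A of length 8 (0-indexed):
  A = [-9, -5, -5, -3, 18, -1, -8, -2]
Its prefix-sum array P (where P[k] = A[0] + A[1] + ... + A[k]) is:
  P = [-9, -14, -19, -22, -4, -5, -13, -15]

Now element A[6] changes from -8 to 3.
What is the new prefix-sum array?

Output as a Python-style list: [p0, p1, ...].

Answer: [-9, -14, -19, -22, -4, -5, -2, -4]

Derivation:
Change: A[6] -8 -> 3, delta = 11
P[k] for k < 6: unchanged (A[6] not included)
P[k] for k >= 6: shift by delta = 11
  P[0] = -9 + 0 = -9
  P[1] = -14 + 0 = -14
  P[2] = -19 + 0 = -19
  P[3] = -22 + 0 = -22
  P[4] = -4 + 0 = -4
  P[5] = -5 + 0 = -5
  P[6] = -13 + 11 = -2
  P[7] = -15 + 11 = -4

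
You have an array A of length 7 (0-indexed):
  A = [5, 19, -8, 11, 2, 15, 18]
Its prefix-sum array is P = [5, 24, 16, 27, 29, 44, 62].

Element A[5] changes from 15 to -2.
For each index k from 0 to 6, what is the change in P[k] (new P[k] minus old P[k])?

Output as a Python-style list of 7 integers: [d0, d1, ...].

Answer: [0, 0, 0, 0, 0, -17, -17]

Derivation:
Element change: A[5] 15 -> -2, delta = -17
For k < 5: P[k] unchanged, delta_P[k] = 0
For k >= 5: P[k] shifts by exactly -17
Delta array: [0, 0, 0, 0, 0, -17, -17]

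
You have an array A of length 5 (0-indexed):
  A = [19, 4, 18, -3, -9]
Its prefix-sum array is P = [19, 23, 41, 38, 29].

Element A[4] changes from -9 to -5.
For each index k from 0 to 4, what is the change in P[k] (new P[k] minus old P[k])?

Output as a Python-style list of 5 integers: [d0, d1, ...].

Answer: [0, 0, 0, 0, 4]

Derivation:
Element change: A[4] -9 -> -5, delta = 4
For k < 4: P[k] unchanged, delta_P[k] = 0
For k >= 4: P[k] shifts by exactly 4
Delta array: [0, 0, 0, 0, 4]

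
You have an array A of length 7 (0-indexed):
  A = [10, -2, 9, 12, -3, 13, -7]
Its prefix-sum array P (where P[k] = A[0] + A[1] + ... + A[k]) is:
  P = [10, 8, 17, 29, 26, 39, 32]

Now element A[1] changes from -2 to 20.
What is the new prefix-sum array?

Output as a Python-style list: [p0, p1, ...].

Change: A[1] -2 -> 20, delta = 22
P[k] for k < 1: unchanged (A[1] not included)
P[k] for k >= 1: shift by delta = 22
  P[0] = 10 + 0 = 10
  P[1] = 8 + 22 = 30
  P[2] = 17 + 22 = 39
  P[3] = 29 + 22 = 51
  P[4] = 26 + 22 = 48
  P[5] = 39 + 22 = 61
  P[6] = 32 + 22 = 54

Answer: [10, 30, 39, 51, 48, 61, 54]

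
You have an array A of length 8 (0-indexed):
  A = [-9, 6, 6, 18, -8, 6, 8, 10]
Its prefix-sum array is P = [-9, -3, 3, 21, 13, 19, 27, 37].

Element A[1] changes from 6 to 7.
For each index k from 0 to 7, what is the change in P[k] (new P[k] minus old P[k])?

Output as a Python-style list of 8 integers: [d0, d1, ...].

Element change: A[1] 6 -> 7, delta = 1
For k < 1: P[k] unchanged, delta_P[k] = 0
For k >= 1: P[k] shifts by exactly 1
Delta array: [0, 1, 1, 1, 1, 1, 1, 1]

Answer: [0, 1, 1, 1, 1, 1, 1, 1]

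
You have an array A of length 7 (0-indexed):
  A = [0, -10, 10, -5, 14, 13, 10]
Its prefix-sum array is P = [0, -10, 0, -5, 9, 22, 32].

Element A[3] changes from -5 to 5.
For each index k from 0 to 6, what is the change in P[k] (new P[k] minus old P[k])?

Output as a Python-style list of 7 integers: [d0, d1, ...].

Element change: A[3] -5 -> 5, delta = 10
For k < 3: P[k] unchanged, delta_P[k] = 0
For k >= 3: P[k] shifts by exactly 10
Delta array: [0, 0, 0, 10, 10, 10, 10]

Answer: [0, 0, 0, 10, 10, 10, 10]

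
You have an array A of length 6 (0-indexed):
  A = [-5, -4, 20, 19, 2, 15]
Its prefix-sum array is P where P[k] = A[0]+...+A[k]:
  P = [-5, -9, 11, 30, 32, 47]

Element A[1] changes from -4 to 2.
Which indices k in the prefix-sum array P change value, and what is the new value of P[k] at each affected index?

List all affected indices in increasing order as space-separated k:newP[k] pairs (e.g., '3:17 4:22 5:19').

P[k] = A[0] + ... + A[k]
P[k] includes A[1] iff k >= 1
Affected indices: 1, 2, ..., 5; delta = 6
  P[1]: -9 + 6 = -3
  P[2]: 11 + 6 = 17
  P[3]: 30 + 6 = 36
  P[4]: 32 + 6 = 38
  P[5]: 47 + 6 = 53

Answer: 1:-3 2:17 3:36 4:38 5:53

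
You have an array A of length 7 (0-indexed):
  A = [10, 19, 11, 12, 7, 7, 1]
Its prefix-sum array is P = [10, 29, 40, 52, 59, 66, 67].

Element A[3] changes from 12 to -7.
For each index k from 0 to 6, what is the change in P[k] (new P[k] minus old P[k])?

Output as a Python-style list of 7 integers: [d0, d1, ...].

Element change: A[3] 12 -> -7, delta = -19
For k < 3: P[k] unchanged, delta_P[k] = 0
For k >= 3: P[k] shifts by exactly -19
Delta array: [0, 0, 0, -19, -19, -19, -19]

Answer: [0, 0, 0, -19, -19, -19, -19]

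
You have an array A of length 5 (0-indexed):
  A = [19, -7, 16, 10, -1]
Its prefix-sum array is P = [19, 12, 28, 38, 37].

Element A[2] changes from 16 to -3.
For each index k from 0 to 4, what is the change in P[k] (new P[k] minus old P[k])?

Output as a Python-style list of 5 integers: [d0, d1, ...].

Answer: [0, 0, -19, -19, -19]

Derivation:
Element change: A[2] 16 -> -3, delta = -19
For k < 2: P[k] unchanged, delta_P[k] = 0
For k >= 2: P[k] shifts by exactly -19
Delta array: [0, 0, -19, -19, -19]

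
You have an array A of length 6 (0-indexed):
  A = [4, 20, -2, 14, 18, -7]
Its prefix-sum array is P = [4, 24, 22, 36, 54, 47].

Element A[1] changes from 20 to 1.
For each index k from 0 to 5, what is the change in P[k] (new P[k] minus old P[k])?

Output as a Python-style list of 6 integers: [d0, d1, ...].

Element change: A[1] 20 -> 1, delta = -19
For k < 1: P[k] unchanged, delta_P[k] = 0
For k >= 1: P[k] shifts by exactly -19
Delta array: [0, -19, -19, -19, -19, -19]

Answer: [0, -19, -19, -19, -19, -19]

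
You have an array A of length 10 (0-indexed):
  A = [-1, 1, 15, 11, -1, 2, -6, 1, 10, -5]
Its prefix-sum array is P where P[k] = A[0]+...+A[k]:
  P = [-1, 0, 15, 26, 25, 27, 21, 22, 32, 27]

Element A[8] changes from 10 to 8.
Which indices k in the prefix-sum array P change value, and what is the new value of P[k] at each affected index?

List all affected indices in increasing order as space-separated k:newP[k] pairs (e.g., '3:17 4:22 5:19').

P[k] = A[0] + ... + A[k]
P[k] includes A[8] iff k >= 8
Affected indices: 8, 9, ..., 9; delta = -2
  P[8]: 32 + -2 = 30
  P[9]: 27 + -2 = 25

Answer: 8:30 9:25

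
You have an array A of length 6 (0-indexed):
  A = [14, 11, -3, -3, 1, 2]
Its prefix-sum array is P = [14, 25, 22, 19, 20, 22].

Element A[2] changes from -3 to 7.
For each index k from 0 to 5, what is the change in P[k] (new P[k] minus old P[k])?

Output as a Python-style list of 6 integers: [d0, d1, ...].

Answer: [0, 0, 10, 10, 10, 10]

Derivation:
Element change: A[2] -3 -> 7, delta = 10
For k < 2: P[k] unchanged, delta_P[k] = 0
For k >= 2: P[k] shifts by exactly 10
Delta array: [0, 0, 10, 10, 10, 10]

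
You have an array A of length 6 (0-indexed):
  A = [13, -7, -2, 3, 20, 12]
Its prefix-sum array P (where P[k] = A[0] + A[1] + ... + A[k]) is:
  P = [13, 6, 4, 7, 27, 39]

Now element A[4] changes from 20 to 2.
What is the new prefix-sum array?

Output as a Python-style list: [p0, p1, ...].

Answer: [13, 6, 4, 7, 9, 21]

Derivation:
Change: A[4] 20 -> 2, delta = -18
P[k] for k < 4: unchanged (A[4] not included)
P[k] for k >= 4: shift by delta = -18
  P[0] = 13 + 0 = 13
  P[1] = 6 + 0 = 6
  P[2] = 4 + 0 = 4
  P[3] = 7 + 0 = 7
  P[4] = 27 + -18 = 9
  P[5] = 39 + -18 = 21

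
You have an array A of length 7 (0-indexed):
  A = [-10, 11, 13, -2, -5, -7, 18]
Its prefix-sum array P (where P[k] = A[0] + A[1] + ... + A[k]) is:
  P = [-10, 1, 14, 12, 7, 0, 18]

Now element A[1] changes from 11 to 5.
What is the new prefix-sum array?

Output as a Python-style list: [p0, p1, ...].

Answer: [-10, -5, 8, 6, 1, -6, 12]

Derivation:
Change: A[1] 11 -> 5, delta = -6
P[k] for k < 1: unchanged (A[1] not included)
P[k] for k >= 1: shift by delta = -6
  P[0] = -10 + 0 = -10
  P[1] = 1 + -6 = -5
  P[2] = 14 + -6 = 8
  P[3] = 12 + -6 = 6
  P[4] = 7 + -6 = 1
  P[5] = 0 + -6 = -6
  P[6] = 18 + -6 = 12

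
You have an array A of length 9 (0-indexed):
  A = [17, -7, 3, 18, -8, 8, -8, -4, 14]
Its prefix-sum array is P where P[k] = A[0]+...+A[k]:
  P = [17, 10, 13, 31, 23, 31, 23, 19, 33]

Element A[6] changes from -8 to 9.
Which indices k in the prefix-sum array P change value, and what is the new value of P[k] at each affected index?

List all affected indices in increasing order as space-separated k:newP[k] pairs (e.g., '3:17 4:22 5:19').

P[k] = A[0] + ... + A[k]
P[k] includes A[6] iff k >= 6
Affected indices: 6, 7, ..., 8; delta = 17
  P[6]: 23 + 17 = 40
  P[7]: 19 + 17 = 36
  P[8]: 33 + 17 = 50

Answer: 6:40 7:36 8:50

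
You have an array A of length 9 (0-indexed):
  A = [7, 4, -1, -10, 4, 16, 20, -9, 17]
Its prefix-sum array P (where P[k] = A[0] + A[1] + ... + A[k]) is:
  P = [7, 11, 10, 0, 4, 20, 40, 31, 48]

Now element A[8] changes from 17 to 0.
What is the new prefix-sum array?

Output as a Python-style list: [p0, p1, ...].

Answer: [7, 11, 10, 0, 4, 20, 40, 31, 31]

Derivation:
Change: A[8] 17 -> 0, delta = -17
P[k] for k < 8: unchanged (A[8] not included)
P[k] for k >= 8: shift by delta = -17
  P[0] = 7 + 0 = 7
  P[1] = 11 + 0 = 11
  P[2] = 10 + 0 = 10
  P[3] = 0 + 0 = 0
  P[4] = 4 + 0 = 4
  P[5] = 20 + 0 = 20
  P[6] = 40 + 0 = 40
  P[7] = 31 + 0 = 31
  P[8] = 48 + -17 = 31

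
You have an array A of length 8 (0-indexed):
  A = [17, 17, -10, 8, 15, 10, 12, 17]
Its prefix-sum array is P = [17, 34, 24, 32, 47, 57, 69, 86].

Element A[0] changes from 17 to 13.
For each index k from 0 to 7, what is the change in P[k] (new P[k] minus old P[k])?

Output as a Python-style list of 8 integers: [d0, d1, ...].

Answer: [-4, -4, -4, -4, -4, -4, -4, -4]

Derivation:
Element change: A[0] 17 -> 13, delta = -4
For k < 0: P[k] unchanged, delta_P[k] = 0
For k >= 0: P[k] shifts by exactly -4
Delta array: [-4, -4, -4, -4, -4, -4, -4, -4]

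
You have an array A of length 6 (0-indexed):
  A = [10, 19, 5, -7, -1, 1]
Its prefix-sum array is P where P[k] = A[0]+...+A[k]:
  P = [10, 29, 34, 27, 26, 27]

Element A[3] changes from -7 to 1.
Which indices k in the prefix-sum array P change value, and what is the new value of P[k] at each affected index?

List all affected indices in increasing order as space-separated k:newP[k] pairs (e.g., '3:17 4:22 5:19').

Answer: 3:35 4:34 5:35

Derivation:
P[k] = A[0] + ... + A[k]
P[k] includes A[3] iff k >= 3
Affected indices: 3, 4, ..., 5; delta = 8
  P[3]: 27 + 8 = 35
  P[4]: 26 + 8 = 34
  P[5]: 27 + 8 = 35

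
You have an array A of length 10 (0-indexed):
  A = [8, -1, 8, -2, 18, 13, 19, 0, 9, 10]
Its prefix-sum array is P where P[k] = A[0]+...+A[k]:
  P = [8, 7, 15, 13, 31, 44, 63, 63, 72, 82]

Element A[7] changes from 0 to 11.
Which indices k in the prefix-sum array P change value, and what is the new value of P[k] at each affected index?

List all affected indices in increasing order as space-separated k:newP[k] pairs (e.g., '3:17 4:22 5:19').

Answer: 7:74 8:83 9:93

Derivation:
P[k] = A[0] + ... + A[k]
P[k] includes A[7] iff k >= 7
Affected indices: 7, 8, ..., 9; delta = 11
  P[7]: 63 + 11 = 74
  P[8]: 72 + 11 = 83
  P[9]: 82 + 11 = 93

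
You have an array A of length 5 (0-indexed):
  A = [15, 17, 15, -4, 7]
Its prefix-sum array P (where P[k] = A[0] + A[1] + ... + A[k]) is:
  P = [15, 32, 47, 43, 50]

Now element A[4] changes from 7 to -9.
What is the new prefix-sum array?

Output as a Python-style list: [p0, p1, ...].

Answer: [15, 32, 47, 43, 34]

Derivation:
Change: A[4] 7 -> -9, delta = -16
P[k] for k < 4: unchanged (A[4] not included)
P[k] for k >= 4: shift by delta = -16
  P[0] = 15 + 0 = 15
  P[1] = 32 + 0 = 32
  P[2] = 47 + 0 = 47
  P[3] = 43 + 0 = 43
  P[4] = 50 + -16 = 34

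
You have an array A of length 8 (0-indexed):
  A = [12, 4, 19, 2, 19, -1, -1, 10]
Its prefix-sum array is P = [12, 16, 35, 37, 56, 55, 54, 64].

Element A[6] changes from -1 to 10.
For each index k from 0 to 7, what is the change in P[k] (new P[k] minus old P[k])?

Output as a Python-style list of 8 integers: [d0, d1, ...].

Answer: [0, 0, 0, 0, 0, 0, 11, 11]

Derivation:
Element change: A[6] -1 -> 10, delta = 11
For k < 6: P[k] unchanged, delta_P[k] = 0
For k >= 6: P[k] shifts by exactly 11
Delta array: [0, 0, 0, 0, 0, 0, 11, 11]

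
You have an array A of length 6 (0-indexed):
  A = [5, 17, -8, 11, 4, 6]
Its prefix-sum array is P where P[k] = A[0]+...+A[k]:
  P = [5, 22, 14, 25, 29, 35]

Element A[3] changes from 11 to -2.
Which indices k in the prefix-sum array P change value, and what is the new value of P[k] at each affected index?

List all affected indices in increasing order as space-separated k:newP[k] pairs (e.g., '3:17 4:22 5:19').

Answer: 3:12 4:16 5:22

Derivation:
P[k] = A[0] + ... + A[k]
P[k] includes A[3] iff k >= 3
Affected indices: 3, 4, ..., 5; delta = -13
  P[3]: 25 + -13 = 12
  P[4]: 29 + -13 = 16
  P[5]: 35 + -13 = 22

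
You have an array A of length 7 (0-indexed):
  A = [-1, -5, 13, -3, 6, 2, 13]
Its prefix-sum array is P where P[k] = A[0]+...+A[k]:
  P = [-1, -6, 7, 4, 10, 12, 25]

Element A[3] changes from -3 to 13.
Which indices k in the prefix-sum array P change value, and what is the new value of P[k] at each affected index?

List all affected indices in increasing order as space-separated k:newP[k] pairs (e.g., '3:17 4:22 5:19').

P[k] = A[0] + ... + A[k]
P[k] includes A[3] iff k >= 3
Affected indices: 3, 4, ..., 6; delta = 16
  P[3]: 4 + 16 = 20
  P[4]: 10 + 16 = 26
  P[5]: 12 + 16 = 28
  P[6]: 25 + 16 = 41

Answer: 3:20 4:26 5:28 6:41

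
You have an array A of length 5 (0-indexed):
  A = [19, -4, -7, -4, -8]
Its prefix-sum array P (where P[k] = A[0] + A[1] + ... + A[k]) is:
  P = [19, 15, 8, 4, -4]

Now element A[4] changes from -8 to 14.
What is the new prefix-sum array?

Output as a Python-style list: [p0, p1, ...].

Change: A[4] -8 -> 14, delta = 22
P[k] for k < 4: unchanged (A[4] not included)
P[k] for k >= 4: shift by delta = 22
  P[0] = 19 + 0 = 19
  P[1] = 15 + 0 = 15
  P[2] = 8 + 0 = 8
  P[3] = 4 + 0 = 4
  P[4] = -4 + 22 = 18

Answer: [19, 15, 8, 4, 18]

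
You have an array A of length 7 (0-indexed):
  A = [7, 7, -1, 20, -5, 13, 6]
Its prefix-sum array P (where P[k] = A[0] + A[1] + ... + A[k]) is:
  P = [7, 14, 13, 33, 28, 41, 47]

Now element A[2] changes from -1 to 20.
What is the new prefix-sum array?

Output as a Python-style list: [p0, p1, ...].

Answer: [7, 14, 34, 54, 49, 62, 68]

Derivation:
Change: A[2] -1 -> 20, delta = 21
P[k] for k < 2: unchanged (A[2] not included)
P[k] for k >= 2: shift by delta = 21
  P[0] = 7 + 0 = 7
  P[1] = 14 + 0 = 14
  P[2] = 13 + 21 = 34
  P[3] = 33 + 21 = 54
  P[4] = 28 + 21 = 49
  P[5] = 41 + 21 = 62
  P[6] = 47 + 21 = 68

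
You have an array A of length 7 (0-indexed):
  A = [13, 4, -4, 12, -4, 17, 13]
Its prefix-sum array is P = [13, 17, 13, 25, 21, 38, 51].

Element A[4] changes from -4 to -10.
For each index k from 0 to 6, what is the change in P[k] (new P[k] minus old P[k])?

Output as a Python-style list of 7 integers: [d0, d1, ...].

Element change: A[4] -4 -> -10, delta = -6
For k < 4: P[k] unchanged, delta_P[k] = 0
For k >= 4: P[k] shifts by exactly -6
Delta array: [0, 0, 0, 0, -6, -6, -6]

Answer: [0, 0, 0, 0, -6, -6, -6]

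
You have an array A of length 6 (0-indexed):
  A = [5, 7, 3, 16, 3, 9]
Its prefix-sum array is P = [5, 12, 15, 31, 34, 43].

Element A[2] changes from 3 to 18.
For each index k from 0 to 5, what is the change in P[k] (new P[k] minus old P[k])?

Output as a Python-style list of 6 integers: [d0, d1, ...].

Element change: A[2] 3 -> 18, delta = 15
For k < 2: P[k] unchanged, delta_P[k] = 0
For k >= 2: P[k] shifts by exactly 15
Delta array: [0, 0, 15, 15, 15, 15]

Answer: [0, 0, 15, 15, 15, 15]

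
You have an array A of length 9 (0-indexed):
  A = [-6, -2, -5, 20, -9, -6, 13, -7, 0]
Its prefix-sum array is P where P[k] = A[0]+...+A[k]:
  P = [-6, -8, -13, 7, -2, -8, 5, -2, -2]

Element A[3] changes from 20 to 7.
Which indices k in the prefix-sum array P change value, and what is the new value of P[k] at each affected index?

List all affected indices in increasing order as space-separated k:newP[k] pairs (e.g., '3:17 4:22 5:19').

Answer: 3:-6 4:-15 5:-21 6:-8 7:-15 8:-15

Derivation:
P[k] = A[0] + ... + A[k]
P[k] includes A[3] iff k >= 3
Affected indices: 3, 4, ..., 8; delta = -13
  P[3]: 7 + -13 = -6
  P[4]: -2 + -13 = -15
  P[5]: -8 + -13 = -21
  P[6]: 5 + -13 = -8
  P[7]: -2 + -13 = -15
  P[8]: -2 + -13 = -15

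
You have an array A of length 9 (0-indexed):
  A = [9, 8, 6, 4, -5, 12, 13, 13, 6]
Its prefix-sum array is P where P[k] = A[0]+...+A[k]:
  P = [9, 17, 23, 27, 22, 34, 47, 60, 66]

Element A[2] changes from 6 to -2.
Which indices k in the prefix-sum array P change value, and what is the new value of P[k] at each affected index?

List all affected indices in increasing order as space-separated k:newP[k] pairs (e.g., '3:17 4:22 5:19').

P[k] = A[0] + ... + A[k]
P[k] includes A[2] iff k >= 2
Affected indices: 2, 3, ..., 8; delta = -8
  P[2]: 23 + -8 = 15
  P[3]: 27 + -8 = 19
  P[4]: 22 + -8 = 14
  P[5]: 34 + -8 = 26
  P[6]: 47 + -8 = 39
  P[7]: 60 + -8 = 52
  P[8]: 66 + -8 = 58

Answer: 2:15 3:19 4:14 5:26 6:39 7:52 8:58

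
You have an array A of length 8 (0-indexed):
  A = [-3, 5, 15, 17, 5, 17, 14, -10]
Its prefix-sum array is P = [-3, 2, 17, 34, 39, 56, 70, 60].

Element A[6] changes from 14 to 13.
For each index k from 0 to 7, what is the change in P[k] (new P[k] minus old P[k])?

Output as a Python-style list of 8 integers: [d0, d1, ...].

Element change: A[6] 14 -> 13, delta = -1
For k < 6: P[k] unchanged, delta_P[k] = 0
For k >= 6: P[k] shifts by exactly -1
Delta array: [0, 0, 0, 0, 0, 0, -1, -1]

Answer: [0, 0, 0, 0, 0, 0, -1, -1]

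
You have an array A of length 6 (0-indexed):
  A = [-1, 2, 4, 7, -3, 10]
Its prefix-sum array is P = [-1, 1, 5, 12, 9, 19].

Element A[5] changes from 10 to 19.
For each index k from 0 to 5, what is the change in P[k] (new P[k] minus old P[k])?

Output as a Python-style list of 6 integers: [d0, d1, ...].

Answer: [0, 0, 0, 0, 0, 9]

Derivation:
Element change: A[5] 10 -> 19, delta = 9
For k < 5: P[k] unchanged, delta_P[k] = 0
For k >= 5: P[k] shifts by exactly 9
Delta array: [0, 0, 0, 0, 0, 9]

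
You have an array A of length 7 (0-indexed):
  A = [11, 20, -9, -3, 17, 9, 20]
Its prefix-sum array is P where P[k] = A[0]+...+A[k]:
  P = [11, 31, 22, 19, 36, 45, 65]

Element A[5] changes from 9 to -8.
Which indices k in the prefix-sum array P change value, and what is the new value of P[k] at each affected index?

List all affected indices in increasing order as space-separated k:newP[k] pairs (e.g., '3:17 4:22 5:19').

P[k] = A[0] + ... + A[k]
P[k] includes A[5] iff k >= 5
Affected indices: 5, 6, ..., 6; delta = -17
  P[5]: 45 + -17 = 28
  P[6]: 65 + -17 = 48

Answer: 5:28 6:48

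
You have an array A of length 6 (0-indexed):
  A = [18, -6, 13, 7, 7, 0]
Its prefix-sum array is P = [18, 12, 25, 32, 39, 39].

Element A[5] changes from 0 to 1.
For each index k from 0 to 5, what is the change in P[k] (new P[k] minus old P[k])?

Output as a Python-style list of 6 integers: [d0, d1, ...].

Answer: [0, 0, 0, 0, 0, 1]

Derivation:
Element change: A[5] 0 -> 1, delta = 1
For k < 5: P[k] unchanged, delta_P[k] = 0
For k >= 5: P[k] shifts by exactly 1
Delta array: [0, 0, 0, 0, 0, 1]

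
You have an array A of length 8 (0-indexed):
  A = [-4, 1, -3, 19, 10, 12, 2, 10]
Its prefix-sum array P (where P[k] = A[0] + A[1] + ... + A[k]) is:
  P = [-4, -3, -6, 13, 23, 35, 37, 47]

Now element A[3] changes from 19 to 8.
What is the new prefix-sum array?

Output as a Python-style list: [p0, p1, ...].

Change: A[3] 19 -> 8, delta = -11
P[k] for k < 3: unchanged (A[3] not included)
P[k] for k >= 3: shift by delta = -11
  P[0] = -4 + 0 = -4
  P[1] = -3 + 0 = -3
  P[2] = -6 + 0 = -6
  P[3] = 13 + -11 = 2
  P[4] = 23 + -11 = 12
  P[5] = 35 + -11 = 24
  P[6] = 37 + -11 = 26
  P[7] = 47 + -11 = 36

Answer: [-4, -3, -6, 2, 12, 24, 26, 36]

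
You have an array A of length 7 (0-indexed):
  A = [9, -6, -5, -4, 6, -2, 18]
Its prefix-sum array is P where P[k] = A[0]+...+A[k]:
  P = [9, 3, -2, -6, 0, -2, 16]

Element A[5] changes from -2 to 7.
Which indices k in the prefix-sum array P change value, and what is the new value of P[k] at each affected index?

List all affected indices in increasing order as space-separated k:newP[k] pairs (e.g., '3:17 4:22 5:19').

Answer: 5:7 6:25

Derivation:
P[k] = A[0] + ... + A[k]
P[k] includes A[5] iff k >= 5
Affected indices: 5, 6, ..., 6; delta = 9
  P[5]: -2 + 9 = 7
  P[6]: 16 + 9 = 25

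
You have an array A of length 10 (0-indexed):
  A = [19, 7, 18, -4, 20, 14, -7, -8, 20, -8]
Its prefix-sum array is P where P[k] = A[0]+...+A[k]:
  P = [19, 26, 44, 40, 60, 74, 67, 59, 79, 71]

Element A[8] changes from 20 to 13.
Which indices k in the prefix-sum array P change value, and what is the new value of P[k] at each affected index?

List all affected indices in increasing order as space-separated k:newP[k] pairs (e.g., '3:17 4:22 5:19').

P[k] = A[0] + ... + A[k]
P[k] includes A[8] iff k >= 8
Affected indices: 8, 9, ..., 9; delta = -7
  P[8]: 79 + -7 = 72
  P[9]: 71 + -7 = 64

Answer: 8:72 9:64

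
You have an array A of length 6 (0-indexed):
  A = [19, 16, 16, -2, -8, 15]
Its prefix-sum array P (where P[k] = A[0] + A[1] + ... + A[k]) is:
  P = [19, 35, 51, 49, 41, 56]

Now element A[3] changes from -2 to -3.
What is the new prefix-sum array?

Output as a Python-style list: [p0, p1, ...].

Answer: [19, 35, 51, 48, 40, 55]

Derivation:
Change: A[3] -2 -> -3, delta = -1
P[k] for k < 3: unchanged (A[3] not included)
P[k] for k >= 3: shift by delta = -1
  P[0] = 19 + 0 = 19
  P[1] = 35 + 0 = 35
  P[2] = 51 + 0 = 51
  P[3] = 49 + -1 = 48
  P[4] = 41 + -1 = 40
  P[5] = 56 + -1 = 55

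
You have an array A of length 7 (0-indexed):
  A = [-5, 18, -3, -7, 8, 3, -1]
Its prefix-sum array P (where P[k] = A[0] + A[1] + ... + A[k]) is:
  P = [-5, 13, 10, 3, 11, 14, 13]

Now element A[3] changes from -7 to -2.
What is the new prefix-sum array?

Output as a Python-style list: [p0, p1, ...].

Change: A[3] -7 -> -2, delta = 5
P[k] for k < 3: unchanged (A[3] not included)
P[k] for k >= 3: shift by delta = 5
  P[0] = -5 + 0 = -5
  P[1] = 13 + 0 = 13
  P[2] = 10 + 0 = 10
  P[3] = 3 + 5 = 8
  P[4] = 11 + 5 = 16
  P[5] = 14 + 5 = 19
  P[6] = 13 + 5 = 18

Answer: [-5, 13, 10, 8, 16, 19, 18]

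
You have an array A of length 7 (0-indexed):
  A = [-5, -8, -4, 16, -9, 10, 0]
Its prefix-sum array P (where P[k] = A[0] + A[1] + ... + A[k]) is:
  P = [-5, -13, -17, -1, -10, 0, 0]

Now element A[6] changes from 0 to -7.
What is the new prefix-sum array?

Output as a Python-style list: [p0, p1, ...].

Answer: [-5, -13, -17, -1, -10, 0, -7]

Derivation:
Change: A[6] 0 -> -7, delta = -7
P[k] for k < 6: unchanged (A[6] not included)
P[k] for k >= 6: shift by delta = -7
  P[0] = -5 + 0 = -5
  P[1] = -13 + 0 = -13
  P[2] = -17 + 0 = -17
  P[3] = -1 + 0 = -1
  P[4] = -10 + 0 = -10
  P[5] = 0 + 0 = 0
  P[6] = 0 + -7 = -7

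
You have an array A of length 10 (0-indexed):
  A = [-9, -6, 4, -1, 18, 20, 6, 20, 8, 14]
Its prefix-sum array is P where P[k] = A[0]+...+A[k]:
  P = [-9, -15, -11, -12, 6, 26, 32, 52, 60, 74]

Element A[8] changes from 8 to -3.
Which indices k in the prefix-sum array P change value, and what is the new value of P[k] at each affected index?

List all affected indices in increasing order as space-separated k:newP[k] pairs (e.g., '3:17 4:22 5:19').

P[k] = A[0] + ... + A[k]
P[k] includes A[8] iff k >= 8
Affected indices: 8, 9, ..., 9; delta = -11
  P[8]: 60 + -11 = 49
  P[9]: 74 + -11 = 63

Answer: 8:49 9:63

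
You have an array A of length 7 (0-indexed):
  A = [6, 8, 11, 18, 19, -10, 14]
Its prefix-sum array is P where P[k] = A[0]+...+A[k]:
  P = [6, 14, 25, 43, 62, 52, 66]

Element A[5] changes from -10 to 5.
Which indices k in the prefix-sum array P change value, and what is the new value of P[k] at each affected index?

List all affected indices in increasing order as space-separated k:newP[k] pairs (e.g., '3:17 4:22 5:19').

Answer: 5:67 6:81

Derivation:
P[k] = A[0] + ... + A[k]
P[k] includes A[5] iff k >= 5
Affected indices: 5, 6, ..., 6; delta = 15
  P[5]: 52 + 15 = 67
  P[6]: 66 + 15 = 81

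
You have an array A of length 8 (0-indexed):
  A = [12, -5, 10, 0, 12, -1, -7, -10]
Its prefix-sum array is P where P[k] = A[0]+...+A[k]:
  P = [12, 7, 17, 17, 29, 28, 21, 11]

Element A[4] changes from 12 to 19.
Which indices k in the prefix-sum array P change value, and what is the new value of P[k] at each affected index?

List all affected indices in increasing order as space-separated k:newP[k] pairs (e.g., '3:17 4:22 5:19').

P[k] = A[0] + ... + A[k]
P[k] includes A[4] iff k >= 4
Affected indices: 4, 5, ..., 7; delta = 7
  P[4]: 29 + 7 = 36
  P[5]: 28 + 7 = 35
  P[6]: 21 + 7 = 28
  P[7]: 11 + 7 = 18

Answer: 4:36 5:35 6:28 7:18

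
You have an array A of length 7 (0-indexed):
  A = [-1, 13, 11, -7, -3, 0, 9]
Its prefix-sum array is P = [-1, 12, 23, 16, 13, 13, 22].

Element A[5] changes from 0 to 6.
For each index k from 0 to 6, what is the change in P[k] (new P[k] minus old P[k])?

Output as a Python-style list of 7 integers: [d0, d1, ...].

Element change: A[5] 0 -> 6, delta = 6
For k < 5: P[k] unchanged, delta_P[k] = 0
For k >= 5: P[k] shifts by exactly 6
Delta array: [0, 0, 0, 0, 0, 6, 6]

Answer: [0, 0, 0, 0, 0, 6, 6]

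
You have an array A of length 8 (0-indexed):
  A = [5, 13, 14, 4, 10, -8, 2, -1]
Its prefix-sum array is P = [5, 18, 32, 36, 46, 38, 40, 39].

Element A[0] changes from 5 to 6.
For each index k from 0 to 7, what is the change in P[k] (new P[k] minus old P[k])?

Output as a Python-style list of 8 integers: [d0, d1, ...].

Element change: A[0] 5 -> 6, delta = 1
For k < 0: P[k] unchanged, delta_P[k] = 0
For k >= 0: P[k] shifts by exactly 1
Delta array: [1, 1, 1, 1, 1, 1, 1, 1]

Answer: [1, 1, 1, 1, 1, 1, 1, 1]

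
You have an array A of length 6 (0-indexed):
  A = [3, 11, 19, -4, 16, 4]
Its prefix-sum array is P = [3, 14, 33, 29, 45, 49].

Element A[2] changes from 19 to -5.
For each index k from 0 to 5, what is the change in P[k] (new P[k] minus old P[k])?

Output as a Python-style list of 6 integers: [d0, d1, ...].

Element change: A[2] 19 -> -5, delta = -24
For k < 2: P[k] unchanged, delta_P[k] = 0
For k >= 2: P[k] shifts by exactly -24
Delta array: [0, 0, -24, -24, -24, -24]

Answer: [0, 0, -24, -24, -24, -24]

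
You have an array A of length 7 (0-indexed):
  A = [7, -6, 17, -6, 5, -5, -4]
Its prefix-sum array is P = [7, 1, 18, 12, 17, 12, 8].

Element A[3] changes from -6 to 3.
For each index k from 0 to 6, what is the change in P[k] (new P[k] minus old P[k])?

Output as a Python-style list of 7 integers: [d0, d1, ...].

Element change: A[3] -6 -> 3, delta = 9
For k < 3: P[k] unchanged, delta_P[k] = 0
For k >= 3: P[k] shifts by exactly 9
Delta array: [0, 0, 0, 9, 9, 9, 9]

Answer: [0, 0, 0, 9, 9, 9, 9]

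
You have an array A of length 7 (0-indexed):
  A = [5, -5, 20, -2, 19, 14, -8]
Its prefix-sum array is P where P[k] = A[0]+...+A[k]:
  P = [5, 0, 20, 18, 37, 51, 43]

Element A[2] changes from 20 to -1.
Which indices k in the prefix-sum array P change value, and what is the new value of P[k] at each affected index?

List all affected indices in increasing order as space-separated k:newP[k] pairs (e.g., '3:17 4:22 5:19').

P[k] = A[0] + ... + A[k]
P[k] includes A[2] iff k >= 2
Affected indices: 2, 3, ..., 6; delta = -21
  P[2]: 20 + -21 = -1
  P[3]: 18 + -21 = -3
  P[4]: 37 + -21 = 16
  P[5]: 51 + -21 = 30
  P[6]: 43 + -21 = 22

Answer: 2:-1 3:-3 4:16 5:30 6:22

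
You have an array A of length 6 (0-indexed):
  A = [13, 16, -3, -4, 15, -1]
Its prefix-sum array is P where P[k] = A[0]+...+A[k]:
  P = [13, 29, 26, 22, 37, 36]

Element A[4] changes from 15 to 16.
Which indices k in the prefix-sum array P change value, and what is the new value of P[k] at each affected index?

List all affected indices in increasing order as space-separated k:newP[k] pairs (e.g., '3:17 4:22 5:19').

P[k] = A[0] + ... + A[k]
P[k] includes A[4] iff k >= 4
Affected indices: 4, 5, ..., 5; delta = 1
  P[4]: 37 + 1 = 38
  P[5]: 36 + 1 = 37

Answer: 4:38 5:37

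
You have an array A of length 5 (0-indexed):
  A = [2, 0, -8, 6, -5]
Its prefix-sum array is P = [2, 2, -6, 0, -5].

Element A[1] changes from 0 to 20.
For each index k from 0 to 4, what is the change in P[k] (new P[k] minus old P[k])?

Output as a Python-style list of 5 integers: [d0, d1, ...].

Answer: [0, 20, 20, 20, 20]

Derivation:
Element change: A[1] 0 -> 20, delta = 20
For k < 1: P[k] unchanged, delta_P[k] = 0
For k >= 1: P[k] shifts by exactly 20
Delta array: [0, 20, 20, 20, 20]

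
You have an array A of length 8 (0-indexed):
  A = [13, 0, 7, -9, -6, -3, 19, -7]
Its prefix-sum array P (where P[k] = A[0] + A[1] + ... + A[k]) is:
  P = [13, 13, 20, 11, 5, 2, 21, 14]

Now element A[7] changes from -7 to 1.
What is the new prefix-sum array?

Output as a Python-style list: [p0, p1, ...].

Change: A[7] -7 -> 1, delta = 8
P[k] for k < 7: unchanged (A[7] not included)
P[k] for k >= 7: shift by delta = 8
  P[0] = 13 + 0 = 13
  P[1] = 13 + 0 = 13
  P[2] = 20 + 0 = 20
  P[3] = 11 + 0 = 11
  P[4] = 5 + 0 = 5
  P[5] = 2 + 0 = 2
  P[6] = 21 + 0 = 21
  P[7] = 14 + 8 = 22

Answer: [13, 13, 20, 11, 5, 2, 21, 22]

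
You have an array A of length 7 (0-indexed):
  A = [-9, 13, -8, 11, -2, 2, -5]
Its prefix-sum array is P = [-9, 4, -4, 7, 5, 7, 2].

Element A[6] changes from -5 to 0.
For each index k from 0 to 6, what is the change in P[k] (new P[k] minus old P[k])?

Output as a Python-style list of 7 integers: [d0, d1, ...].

Answer: [0, 0, 0, 0, 0, 0, 5]

Derivation:
Element change: A[6] -5 -> 0, delta = 5
For k < 6: P[k] unchanged, delta_P[k] = 0
For k >= 6: P[k] shifts by exactly 5
Delta array: [0, 0, 0, 0, 0, 0, 5]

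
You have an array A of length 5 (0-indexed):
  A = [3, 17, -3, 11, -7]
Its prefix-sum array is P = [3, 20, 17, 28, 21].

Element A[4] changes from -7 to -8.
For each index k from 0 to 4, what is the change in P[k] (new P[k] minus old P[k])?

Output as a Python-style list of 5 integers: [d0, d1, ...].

Element change: A[4] -7 -> -8, delta = -1
For k < 4: P[k] unchanged, delta_P[k] = 0
For k >= 4: P[k] shifts by exactly -1
Delta array: [0, 0, 0, 0, -1]

Answer: [0, 0, 0, 0, -1]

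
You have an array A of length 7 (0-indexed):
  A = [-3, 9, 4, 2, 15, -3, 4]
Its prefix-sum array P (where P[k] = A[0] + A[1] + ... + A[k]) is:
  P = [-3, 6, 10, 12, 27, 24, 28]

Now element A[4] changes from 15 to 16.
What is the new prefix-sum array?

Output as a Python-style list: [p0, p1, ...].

Change: A[4] 15 -> 16, delta = 1
P[k] for k < 4: unchanged (A[4] not included)
P[k] for k >= 4: shift by delta = 1
  P[0] = -3 + 0 = -3
  P[1] = 6 + 0 = 6
  P[2] = 10 + 0 = 10
  P[3] = 12 + 0 = 12
  P[4] = 27 + 1 = 28
  P[5] = 24 + 1 = 25
  P[6] = 28 + 1 = 29

Answer: [-3, 6, 10, 12, 28, 25, 29]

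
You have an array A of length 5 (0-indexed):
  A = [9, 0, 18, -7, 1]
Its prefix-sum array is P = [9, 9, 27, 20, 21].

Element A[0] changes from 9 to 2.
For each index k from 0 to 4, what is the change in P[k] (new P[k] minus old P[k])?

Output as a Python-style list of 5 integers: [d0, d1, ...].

Answer: [-7, -7, -7, -7, -7]

Derivation:
Element change: A[0] 9 -> 2, delta = -7
For k < 0: P[k] unchanged, delta_P[k] = 0
For k >= 0: P[k] shifts by exactly -7
Delta array: [-7, -7, -7, -7, -7]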